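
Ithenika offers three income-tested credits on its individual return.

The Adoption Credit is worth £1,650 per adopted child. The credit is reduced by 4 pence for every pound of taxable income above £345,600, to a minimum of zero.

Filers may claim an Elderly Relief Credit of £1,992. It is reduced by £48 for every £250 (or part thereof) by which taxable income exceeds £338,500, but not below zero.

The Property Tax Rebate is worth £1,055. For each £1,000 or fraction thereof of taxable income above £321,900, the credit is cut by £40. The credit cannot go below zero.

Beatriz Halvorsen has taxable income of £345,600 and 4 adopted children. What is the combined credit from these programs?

Adoption Credit: base = 4 × £1,650 = £6,600. £345,600 is at or below the £345,600 threshold, so the full £6,600 applies.
Elderly Relief Credit: income exceeds £338,500 by £7,100, which is 29 full-or-partial £250 increments; reduction = 29 × £48 = £1,392, leaving £600.
Property Tax Rebate: income exceeds £321,900 by £23,700, which is 24 full-or-partial £1,000 increments; reduction = 24 × £40 = £960, leaving £95.
Total: £6,600 + £600 + £95 = £7,295.

£7,295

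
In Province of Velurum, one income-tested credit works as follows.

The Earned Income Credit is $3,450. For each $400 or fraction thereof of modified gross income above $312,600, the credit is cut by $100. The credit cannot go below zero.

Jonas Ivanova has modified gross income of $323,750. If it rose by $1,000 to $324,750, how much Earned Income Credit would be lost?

$300

At $323,750 — income exceeds $312,600 by $11,150, which is 28 full-or-partial $400 increments; reduction = 28 × $100 = $2,800, leaving $650.
At $324,750 — income exceeds $312,600 by $12,150, which is 31 full-or-partial $400 increments; reduction = 31 × $100 = $3,100, leaving $350.
Lost: $650 − $350 = $300.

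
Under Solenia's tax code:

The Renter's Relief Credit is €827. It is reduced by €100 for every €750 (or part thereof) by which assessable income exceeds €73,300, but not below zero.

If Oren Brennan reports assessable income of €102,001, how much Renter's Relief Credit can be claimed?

Renter's Relief Credit: income exceeds €73,300 by €28,701 → 39 increments × €100 = €3,900 ≥ base, so the credit is €0.

€0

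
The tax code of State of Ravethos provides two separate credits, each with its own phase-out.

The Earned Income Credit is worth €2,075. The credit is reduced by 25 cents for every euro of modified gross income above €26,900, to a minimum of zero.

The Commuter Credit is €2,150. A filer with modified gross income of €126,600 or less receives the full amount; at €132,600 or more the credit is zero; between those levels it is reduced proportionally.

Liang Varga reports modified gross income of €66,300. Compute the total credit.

Earned Income Credit: 25% of the €39,400 excess over €26,900 is €9,850 ≥ base, so the credit is €0.
Commuter Credit: €66,300 is at or below the €126,600 threshold, so the full €2,150 applies.
Total: €0 + €2,150 = €2,150.

€2,150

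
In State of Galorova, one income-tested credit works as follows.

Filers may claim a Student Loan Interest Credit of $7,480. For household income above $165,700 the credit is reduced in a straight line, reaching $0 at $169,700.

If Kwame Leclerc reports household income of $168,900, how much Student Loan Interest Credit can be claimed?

Student Loan Interest Credit: $168,900 is $3,200 into a $4,000 phase-out range, leaving 800/4,000 of the credit: $7,480 × 800/4,000 = $1,496.

$1,496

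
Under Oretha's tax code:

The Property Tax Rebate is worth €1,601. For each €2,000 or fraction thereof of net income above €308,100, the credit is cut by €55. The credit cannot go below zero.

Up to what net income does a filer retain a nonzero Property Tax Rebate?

After 29 increments the reduction is 29 × €55 = €1,595, leaving €6; one more increment wipes it out. Increment 29 ends at excess 29 × €2,000 = €58,000, so the highest qualifying income is €308,100 + €58,000 = €366,100.

€366,100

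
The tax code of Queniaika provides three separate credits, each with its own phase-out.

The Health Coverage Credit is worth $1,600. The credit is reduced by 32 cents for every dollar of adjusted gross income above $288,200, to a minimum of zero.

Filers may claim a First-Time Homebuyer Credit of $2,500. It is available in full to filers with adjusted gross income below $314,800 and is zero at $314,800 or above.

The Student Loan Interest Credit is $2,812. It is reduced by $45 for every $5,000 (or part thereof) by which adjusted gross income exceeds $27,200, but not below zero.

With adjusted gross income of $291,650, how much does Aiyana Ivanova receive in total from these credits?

$3,423

Health Coverage Credit: 32% of the $3,450 excess over $288,200 is $1,104; credit = $1,600 − $1,104 = $496.
First-Time Homebuyer Credit: $291,650 is below the $314,800 cutoff, so the full $2,500 applies.
Student Loan Interest Credit: income exceeds $27,200 by $264,450, which is 53 full-or-partial $5,000 increments; reduction = 53 × $45 = $2,385, leaving $427.
Total: $496 + $2,500 + $427 = $3,423.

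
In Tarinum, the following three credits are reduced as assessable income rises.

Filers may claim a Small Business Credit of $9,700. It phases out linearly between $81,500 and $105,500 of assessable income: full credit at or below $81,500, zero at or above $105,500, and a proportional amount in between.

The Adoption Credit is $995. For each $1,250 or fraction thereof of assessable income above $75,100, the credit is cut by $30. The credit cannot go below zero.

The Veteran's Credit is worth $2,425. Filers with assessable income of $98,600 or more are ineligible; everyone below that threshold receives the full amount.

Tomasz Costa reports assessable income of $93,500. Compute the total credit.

Small Business Credit: $93,500 is $12,000 into a $24,000 phase-out range, leaving 12,000/24,000 of the credit: $9,700 × 12,000/24,000 = $4,850.
Adoption Credit: income exceeds $75,100 by $18,400, which is 15 full-or-partial $1,250 increments; reduction = 15 × $30 = $450, leaving $545.
Veteran's Credit: $93,500 is below the $98,600 cutoff, so the full $2,425 applies.
Total: $4,850 + $545 + $2,425 = $7,820.

$7,820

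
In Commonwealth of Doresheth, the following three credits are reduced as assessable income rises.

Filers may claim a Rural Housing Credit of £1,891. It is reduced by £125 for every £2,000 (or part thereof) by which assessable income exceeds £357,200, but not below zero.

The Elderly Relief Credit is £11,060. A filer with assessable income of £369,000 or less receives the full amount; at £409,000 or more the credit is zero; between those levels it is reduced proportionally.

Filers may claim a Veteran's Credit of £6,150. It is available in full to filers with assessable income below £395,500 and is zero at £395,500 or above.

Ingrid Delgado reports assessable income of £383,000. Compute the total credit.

£13,605

Rural Housing Credit: income exceeds £357,200 by £25,800, which is 13 full-or-partial £2,000 increments; reduction = 13 × £125 = £1,625, leaving £266.
Elderly Relief Credit: £383,000 is £14,000 into a £40,000 phase-out range, leaving 26,000/40,000 of the credit: £11,060 × 26,000/40,000 = £7,189.
Veteran's Credit: £383,000 is below the £395,500 cutoff, so the full £6,150 applies.
Total: £266 + £7,189 + £6,150 = £13,605.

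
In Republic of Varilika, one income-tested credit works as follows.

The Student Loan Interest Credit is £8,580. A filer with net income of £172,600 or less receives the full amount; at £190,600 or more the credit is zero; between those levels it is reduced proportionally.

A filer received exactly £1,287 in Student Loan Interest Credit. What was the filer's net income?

£1,287 is 1,287/8,580 of the full £8,580, so 7,293/8,580 of the £18,000 range has been used: income = £172,600 + £18,000 × 7,293/8,580 = £187,900.

£187,900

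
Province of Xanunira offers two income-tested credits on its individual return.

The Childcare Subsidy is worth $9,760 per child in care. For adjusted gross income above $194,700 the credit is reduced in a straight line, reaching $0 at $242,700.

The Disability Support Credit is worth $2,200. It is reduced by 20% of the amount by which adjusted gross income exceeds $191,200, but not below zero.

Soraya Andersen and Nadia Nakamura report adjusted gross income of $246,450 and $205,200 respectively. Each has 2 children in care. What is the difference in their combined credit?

Soraya ($246,450): Childcare Subsidy: base = 2 × $9,760 = $19,520. $246,450 is at or above $242,700, so the credit is $0. Disability Support Credit: 20% of the $55,250 excess over $191,200 is $11,050 ≥ base, so the credit is $0. total $0 + $0 = $0
Nadia ($205,200): Childcare Subsidy: base = 2 × $9,760 = $19,520. $205,200 is $10,500 into a $48,000 phase-out range, leaving 37,500/48,000 of the credit: $19,520 × 37,500/48,000 = $15,250. Disability Support Credit: 20% of the $14,000 excess over $191,200 is $2,800 ≥ base, so the credit is $0. total $15,250 + $0 = $15,250
Difference: |$0 − $15,250| = $15,250.

$15,250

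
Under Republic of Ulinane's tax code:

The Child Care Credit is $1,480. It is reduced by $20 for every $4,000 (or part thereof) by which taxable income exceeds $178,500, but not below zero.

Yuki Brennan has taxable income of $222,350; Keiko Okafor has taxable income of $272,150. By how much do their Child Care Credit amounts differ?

$260

Yuki ($222,350): Child Care Credit: income exceeds $178,500 by $43,850, which is 11 full-or-partial $4,000 increments; reduction = 11 × $20 = $220, leaving $1,260.
Keiko ($272,150): Child Care Credit: income exceeds $178,500 by $93,650, which is 24 full-or-partial $4,000 increments; reduction = 24 × $20 = $480, leaving $1,000.
Difference: |$1,260 − $1,000| = $260.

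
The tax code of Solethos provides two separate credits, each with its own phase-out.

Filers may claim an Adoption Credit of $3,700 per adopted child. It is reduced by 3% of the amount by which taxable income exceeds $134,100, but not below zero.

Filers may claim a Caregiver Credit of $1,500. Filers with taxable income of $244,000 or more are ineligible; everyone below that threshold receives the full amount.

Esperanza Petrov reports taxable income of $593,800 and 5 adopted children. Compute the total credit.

$4,709

Adoption Credit: base = 5 × $3,700 = $18,500. 3% of the $459,700 excess over $134,100 is $13,791; credit = $18,500 − $13,791 = $4,709.
Caregiver Credit: $593,800 meets or exceeds the $244,000 cutoff, so the credit is $0.
Total: $4,709 + $0 = $4,709.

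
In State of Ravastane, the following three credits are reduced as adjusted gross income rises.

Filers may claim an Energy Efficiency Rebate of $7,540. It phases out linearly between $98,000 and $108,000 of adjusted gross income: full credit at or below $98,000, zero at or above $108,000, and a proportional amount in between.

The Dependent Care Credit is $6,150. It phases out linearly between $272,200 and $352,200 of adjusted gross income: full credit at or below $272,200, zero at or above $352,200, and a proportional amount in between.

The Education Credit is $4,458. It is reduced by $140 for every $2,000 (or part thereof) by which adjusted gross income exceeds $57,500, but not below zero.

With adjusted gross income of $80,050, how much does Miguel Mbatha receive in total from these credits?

Energy Efficiency Rebate: $80,050 is at or below the $98,000 threshold, so the full $7,540 applies.
Dependent Care Credit: $80,050 is at or below the $272,200 threshold, so the full $6,150 applies.
Education Credit: income exceeds $57,500 by $22,550, which is 12 full-or-partial $2,000 increments; reduction = 12 × $140 = $1,680, leaving $2,778.
Total: $7,540 + $6,150 + $2,778 = $16,468.

$16,468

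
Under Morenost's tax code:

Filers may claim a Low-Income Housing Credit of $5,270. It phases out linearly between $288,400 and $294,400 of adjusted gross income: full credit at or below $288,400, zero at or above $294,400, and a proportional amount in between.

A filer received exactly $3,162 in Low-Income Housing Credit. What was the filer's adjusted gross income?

$3,162 is 3,162/5,270 of the full $5,270, so 2,108/5,270 of the $6,000 range has been used: income = $288,400 + $6,000 × 2,108/5,270 = $290,800.

$290,800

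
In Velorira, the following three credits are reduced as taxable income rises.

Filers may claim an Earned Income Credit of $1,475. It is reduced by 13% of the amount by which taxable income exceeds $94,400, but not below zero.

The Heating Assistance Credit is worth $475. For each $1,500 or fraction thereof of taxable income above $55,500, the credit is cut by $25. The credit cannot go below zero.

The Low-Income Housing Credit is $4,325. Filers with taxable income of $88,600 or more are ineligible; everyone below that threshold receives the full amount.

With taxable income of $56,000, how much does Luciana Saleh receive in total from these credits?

Earned Income Credit: $56,000 is at or below the $94,400 threshold, so the full $1,475 applies.
Heating Assistance Credit: income exceeds $55,500 by $500, which is 1 full-or-partial $1,500 increment; reduction = 1 × $25 = $25, leaving $450.
Low-Income Housing Credit: $56,000 is below the $88,600 cutoff, so the full $4,325 applies.
Total: $1,475 + $450 + $4,325 = $6,250.

$6,250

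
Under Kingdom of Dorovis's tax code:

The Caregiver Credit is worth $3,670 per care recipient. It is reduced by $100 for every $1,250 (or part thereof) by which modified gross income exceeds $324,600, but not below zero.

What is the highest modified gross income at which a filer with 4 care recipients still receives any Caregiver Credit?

$507,100

Full credit = 4 × $3,670 = $14,680.
After 146 increments the reduction is 146 × $100 = $14,600, leaving $80; one more increment wipes it out. Increment 146 ends at excess 146 × $1,250 = $182,500, so the highest qualifying income is $324,600 + $182,500 = $507,100.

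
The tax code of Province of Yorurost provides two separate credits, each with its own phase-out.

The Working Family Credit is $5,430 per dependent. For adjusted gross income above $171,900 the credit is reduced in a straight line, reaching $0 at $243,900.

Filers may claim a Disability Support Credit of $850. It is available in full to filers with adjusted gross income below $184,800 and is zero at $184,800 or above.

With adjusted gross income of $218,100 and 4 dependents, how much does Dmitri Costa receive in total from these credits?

$7,783

Working Family Credit: base = 4 × $5,430 = $21,720. $218,100 is $46,200 into a $72,000 phase-out range, leaving 25,800/72,000 of the credit: $21,720 × 25,800/72,000 = $7,783.
Disability Support Credit: $218,100 meets or exceeds the $184,800 cutoff, so the credit is $0.
Total: $7,783 + $0 = $7,783.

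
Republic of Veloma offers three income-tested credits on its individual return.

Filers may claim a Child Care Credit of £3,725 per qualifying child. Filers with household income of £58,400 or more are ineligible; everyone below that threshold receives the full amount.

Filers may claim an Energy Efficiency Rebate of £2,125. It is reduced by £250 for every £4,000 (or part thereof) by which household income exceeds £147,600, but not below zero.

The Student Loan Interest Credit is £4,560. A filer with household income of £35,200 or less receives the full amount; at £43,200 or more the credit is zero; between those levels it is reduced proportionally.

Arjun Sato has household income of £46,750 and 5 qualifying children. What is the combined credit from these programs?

Child Care Credit: base = 5 × £3,725 = £18,625. £46,750 is below the £58,400 cutoff, so the full £18,625 applies.
Energy Efficiency Rebate: £46,750 is at or below the £147,600 threshold, so the full £2,125 applies.
Student Loan Interest Credit: £46,750 is at or above £43,200, so the credit is £0.
Total: £18,625 + £2,125 + £0 = £20,750.

£20,750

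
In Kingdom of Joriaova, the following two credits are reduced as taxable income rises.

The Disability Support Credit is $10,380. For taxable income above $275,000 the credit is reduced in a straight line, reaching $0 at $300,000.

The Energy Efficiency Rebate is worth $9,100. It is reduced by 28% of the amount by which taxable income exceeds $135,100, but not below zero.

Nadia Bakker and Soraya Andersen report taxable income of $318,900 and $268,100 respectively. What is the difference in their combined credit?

$10,380

Nadia ($318,900): Disability Support Credit: $318,900 is at or above $300,000, so the credit is $0. Energy Efficiency Rebate: 28% of the $183,800 excess over $135,100 is $51,464 ≥ base, so the credit is $0. total $0 + $0 = $0
Soraya ($268,100): Disability Support Credit: $268,100 is at or below the $275,000 threshold, so the full $10,380 applies. Energy Efficiency Rebate: 28% of the $133,000 excess over $135,100 is $37,240 ≥ base, so the credit is $0. total $10,380 + $0 = $10,380
Difference: |$0 − $10,380| = $10,380.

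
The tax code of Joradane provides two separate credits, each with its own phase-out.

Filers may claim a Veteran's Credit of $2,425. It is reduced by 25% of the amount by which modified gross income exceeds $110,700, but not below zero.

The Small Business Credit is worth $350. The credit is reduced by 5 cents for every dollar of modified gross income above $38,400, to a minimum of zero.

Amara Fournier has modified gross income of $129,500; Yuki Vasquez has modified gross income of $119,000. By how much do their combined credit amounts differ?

$350

Amara ($129,500): Veteran's Credit: 25% of the $18,800 excess over $110,700 is $4,700 ≥ base, so the credit is $0. Small Business Credit: 5% of the $91,100 excess over $38,400 is $4,555 ≥ base, so the credit is $0. total $0 + $0 = $0
Yuki ($119,000): Veteran's Credit: 25% of the $8,300 excess over $110,700 is $2,075; credit = $2,425 − $2,075 = $350. Small Business Credit: 5% of the $80,600 excess over $38,400 is $4,030 ≥ base, so the credit is $0. total $350 + $0 = $350
Difference: |$0 − $350| = $350.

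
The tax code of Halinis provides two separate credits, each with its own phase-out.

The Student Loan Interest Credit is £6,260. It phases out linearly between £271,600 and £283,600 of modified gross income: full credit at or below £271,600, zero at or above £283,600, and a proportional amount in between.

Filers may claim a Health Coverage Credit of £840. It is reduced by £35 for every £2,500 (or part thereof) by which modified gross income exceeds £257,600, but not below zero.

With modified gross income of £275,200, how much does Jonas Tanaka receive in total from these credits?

Student Loan Interest Credit: £275,200 is £3,600 into a £12,000 phase-out range, leaving 8,400/12,000 of the credit: £6,260 × 8,400/12,000 = £4,382.
Health Coverage Credit: income exceeds £257,600 by £17,600, which is 8 full-or-partial £2,500 increments; reduction = 8 × £35 = £280, leaving £560.
Total: £4,382 + £560 = £4,942.

£4,942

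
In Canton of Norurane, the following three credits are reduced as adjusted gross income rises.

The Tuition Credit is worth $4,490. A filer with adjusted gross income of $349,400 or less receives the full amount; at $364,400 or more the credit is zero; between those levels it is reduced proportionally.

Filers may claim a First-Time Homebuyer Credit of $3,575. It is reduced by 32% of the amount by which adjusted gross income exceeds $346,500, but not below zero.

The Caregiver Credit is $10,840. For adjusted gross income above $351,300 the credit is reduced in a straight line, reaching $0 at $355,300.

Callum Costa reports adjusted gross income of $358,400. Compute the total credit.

$1,796

Tuition Credit: $358,400 is $9,000 into a $15,000 phase-out range, leaving 6,000/15,000 of the credit: $4,490 × 6,000/15,000 = $1,796.
First-Time Homebuyer Credit: 32% of the $11,900 excess over $346,500 is $3,808 ≥ base, so the credit is $0.
Caregiver Credit: $358,400 is at or above $355,300, so the credit is $0.
Total: $1,796 + $0 + $0 = $1,796.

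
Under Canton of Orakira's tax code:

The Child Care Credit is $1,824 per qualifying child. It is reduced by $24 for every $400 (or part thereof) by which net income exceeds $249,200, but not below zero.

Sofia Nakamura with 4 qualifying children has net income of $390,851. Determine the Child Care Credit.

Child Care Credit: base = 4 × $1,824 = $7,296. income exceeds $249,200 by $141,651 → 355 increments × $24 = $8,520 ≥ base, so the credit is $0.

$0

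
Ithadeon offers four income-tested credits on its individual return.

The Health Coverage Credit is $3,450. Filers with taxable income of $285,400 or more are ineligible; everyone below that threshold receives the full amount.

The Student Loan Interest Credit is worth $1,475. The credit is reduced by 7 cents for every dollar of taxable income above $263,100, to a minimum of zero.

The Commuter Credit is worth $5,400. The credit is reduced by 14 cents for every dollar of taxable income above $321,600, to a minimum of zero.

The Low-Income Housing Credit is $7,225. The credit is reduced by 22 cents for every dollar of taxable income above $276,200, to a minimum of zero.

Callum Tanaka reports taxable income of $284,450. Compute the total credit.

$14,260

Health Coverage Credit: $284,450 is below the $285,400 cutoff, so the full $3,450 applies.
Student Loan Interest Credit: 7% of the $21,350 excess over $263,100 is $1,494.50 ≥ base, so the credit is $0.
Commuter Credit: $284,450 is at or below the $321,600 threshold, so the full $5,400 applies.
Low-Income Housing Credit: 22% of the $8,250 excess over $276,200 is $1,815; credit = $7,225 − $1,815 = $5,410.
Total: $3,450 + $0 + $5,400 + $5,410 = $14,260.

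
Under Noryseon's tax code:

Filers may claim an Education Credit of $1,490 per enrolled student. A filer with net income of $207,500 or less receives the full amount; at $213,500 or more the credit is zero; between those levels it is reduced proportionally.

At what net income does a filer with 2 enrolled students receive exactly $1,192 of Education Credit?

$211,100

Full credit = 2 × $1,490 = $2,980.
$1,192 is 1,192/2,980 of the full $2,980, so 1,788/2,980 of the $6,000 range has been used: income = $207,500 + $6,000 × 1,788/2,980 = $211,100.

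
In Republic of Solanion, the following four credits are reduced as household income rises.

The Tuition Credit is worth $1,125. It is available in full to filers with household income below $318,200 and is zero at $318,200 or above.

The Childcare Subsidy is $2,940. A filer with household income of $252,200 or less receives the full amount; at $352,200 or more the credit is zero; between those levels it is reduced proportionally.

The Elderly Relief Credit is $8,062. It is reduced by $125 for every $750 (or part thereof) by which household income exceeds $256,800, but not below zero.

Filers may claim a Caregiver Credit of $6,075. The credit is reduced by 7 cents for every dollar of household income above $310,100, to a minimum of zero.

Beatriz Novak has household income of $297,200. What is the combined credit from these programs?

Tuition Credit: $297,200 is below the $318,200 cutoff, so the full $1,125 applies.
Childcare Subsidy: $297,200 is $45,000 into a $100,000 phase-out range, leaving 55,000/100,000 of the credit: $2,940 × 55,000/100,000 = $1,617.
Elderly Relief Credit: income exceeds $256,800 by $40,400, which is 54 full-or-partial $750 increments; reduction = 54 × $125 = $6,750, leaving $1,312.
Caregiver Credit: $297,200 is at or below the $310,100 threshold, so the full $6,075 applies.
Total: $1,125 + $1,617 + $1,312 + $6,075 = $10,129.

$10,129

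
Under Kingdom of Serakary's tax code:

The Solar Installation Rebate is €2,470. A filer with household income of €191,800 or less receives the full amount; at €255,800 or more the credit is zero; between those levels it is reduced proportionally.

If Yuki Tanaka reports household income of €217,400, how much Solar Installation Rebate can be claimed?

€1,482

Solar Installation Rebate: €217,400 is €25,600 into a €64,000 phase-out range, leaving 38,400/64,000 of the credit: €2,470 × 38,400/64,000 = €1,482.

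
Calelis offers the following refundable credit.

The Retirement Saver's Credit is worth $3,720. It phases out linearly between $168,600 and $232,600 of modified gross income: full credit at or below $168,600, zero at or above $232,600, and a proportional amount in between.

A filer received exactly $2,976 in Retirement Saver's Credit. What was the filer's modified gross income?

$2,976 is 2,976/3,720 of the full $3,720, so 744/3,720 of the $64,000 range has been used: income = $168,600 + $64,000 × 744/3,720 = $181,400.

$181,400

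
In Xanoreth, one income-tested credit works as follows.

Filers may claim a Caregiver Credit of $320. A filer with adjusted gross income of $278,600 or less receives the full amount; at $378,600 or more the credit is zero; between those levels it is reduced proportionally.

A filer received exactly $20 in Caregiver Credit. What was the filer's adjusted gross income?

$20 is 20/320 of the full $320, so 300/320 of the $100,000 range has been used: income = $278,600 + $100,000 × 300/320 = $372,350.

$372,350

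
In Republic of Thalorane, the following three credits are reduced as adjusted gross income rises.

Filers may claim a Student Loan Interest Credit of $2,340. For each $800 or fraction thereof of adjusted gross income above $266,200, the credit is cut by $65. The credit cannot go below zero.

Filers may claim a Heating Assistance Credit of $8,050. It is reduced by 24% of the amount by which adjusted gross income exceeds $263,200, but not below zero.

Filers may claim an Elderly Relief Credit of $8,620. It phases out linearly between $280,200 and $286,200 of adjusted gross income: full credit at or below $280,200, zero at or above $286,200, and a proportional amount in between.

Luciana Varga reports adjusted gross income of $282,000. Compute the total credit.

Student Loan Interest Credit: income exceeds $266,200 by $15,800, which is 20 full-or-partial $800 increments; reduction = 20 × $65 = $1,300, leaving $1,040.
Heating Assistance Credit: 24% of the $18,800 excess over $263,200 is $4,512; credit = $8,050 − $4,512 = $3,538.
Elderly Relief Credit: $282,000 is $1,800 into a $6,000 phase-out range, leaving 4,200/6,000 of the credit: $8,620 × 4,200/6,000 = $6,034.
Total: $1,040 + $3,538 + $6,034 = $10,612.

$10,612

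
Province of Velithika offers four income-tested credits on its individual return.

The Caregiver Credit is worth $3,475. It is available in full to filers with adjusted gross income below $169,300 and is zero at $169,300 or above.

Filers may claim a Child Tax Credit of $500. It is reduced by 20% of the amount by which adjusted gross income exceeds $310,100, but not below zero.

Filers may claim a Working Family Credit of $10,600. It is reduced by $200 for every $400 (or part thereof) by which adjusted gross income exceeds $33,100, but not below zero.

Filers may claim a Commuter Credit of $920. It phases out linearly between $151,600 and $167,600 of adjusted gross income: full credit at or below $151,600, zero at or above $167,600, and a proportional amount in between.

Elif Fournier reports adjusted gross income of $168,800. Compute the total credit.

Caregiver Credit: $168,800 is below the $169,300 cutoff, so the full $3,475 applies.
Child Tax Credit: $168,800 is at or below the $310,100 threshold, so the full $500 applies.
Working Family Credit: income exceeds $33,100 by $135,700 → 340 increments × $200 = $68,000 ≥ base, so the credit is $0.
Commuter Credit: $168,800 is at or above $167,600, so the credit is $0.
Total: $3,475 + $500 + $0 + $0 = $3,975.

$3,975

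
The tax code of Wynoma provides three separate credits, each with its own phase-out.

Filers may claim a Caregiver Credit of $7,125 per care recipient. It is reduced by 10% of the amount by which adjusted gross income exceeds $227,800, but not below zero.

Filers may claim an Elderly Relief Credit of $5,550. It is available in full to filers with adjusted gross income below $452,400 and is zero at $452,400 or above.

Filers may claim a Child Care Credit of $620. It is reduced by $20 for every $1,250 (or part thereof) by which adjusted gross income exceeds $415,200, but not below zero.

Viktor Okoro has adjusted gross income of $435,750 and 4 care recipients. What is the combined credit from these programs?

$13,535

Caregiver Credit: base = 4 × $7,125 = $28,500. 10% of the $207,950 excess over $227,800 is $20,795; credit = $28,500 − $20,795 = $7,705.
Elderly Relief Credit: $435,750 is below the $452,400 cutoff, so the full $5,550 applies.
Child Care Credit: income exceeds $415,200 by $20,550, which is 17 full-or-partial $1,250 increments; reduction = 17 × $20 = $340, leaving $280.
Total: $7,705 + $5,550 + $280 = $13,535.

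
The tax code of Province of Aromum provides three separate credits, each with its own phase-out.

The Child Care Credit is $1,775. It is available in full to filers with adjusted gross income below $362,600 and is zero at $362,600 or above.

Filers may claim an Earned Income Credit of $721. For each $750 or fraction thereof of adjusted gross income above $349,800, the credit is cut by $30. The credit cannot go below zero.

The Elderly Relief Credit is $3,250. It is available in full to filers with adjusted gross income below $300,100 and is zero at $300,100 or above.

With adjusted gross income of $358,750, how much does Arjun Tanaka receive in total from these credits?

Child Care Credit: $358,750 is below the $362,600 cutoff, so the full $1,775 applies.
Earned Income Credit: income exceeds $349,800 by $8,950, which is 12 full-or-partial $750 increments; reduction = 12 × $30 = $360, leaving $361.
Elderly Relief Credit: $358,750 meets or exceeds the $300,100 cutoff, so the credit is $0.
Total: $1,775 + $361 + $0 = $2,136.

$2,136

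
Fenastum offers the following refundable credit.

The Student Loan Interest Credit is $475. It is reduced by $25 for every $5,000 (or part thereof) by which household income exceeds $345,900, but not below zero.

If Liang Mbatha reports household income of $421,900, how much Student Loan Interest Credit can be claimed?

Student Loan Interest Credit: income exceeds $345,900 by $76,000, which is 16 full-or-partial $5,000 increments; reduction = 16 × $25 = $400, leaving $75.

$75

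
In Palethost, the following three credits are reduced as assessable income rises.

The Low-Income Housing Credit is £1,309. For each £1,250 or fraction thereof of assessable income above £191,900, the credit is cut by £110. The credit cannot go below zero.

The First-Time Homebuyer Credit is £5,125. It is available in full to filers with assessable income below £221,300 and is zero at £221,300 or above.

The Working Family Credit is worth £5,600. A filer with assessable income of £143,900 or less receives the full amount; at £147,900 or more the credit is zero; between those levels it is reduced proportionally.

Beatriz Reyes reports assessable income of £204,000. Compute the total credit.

£5,334

Low-Income Housing Credit: income exceeds £191,900 by £12,100, which is 10 full-or-partial £1,250 increments; reduction = 10 × £110 = £1,100, leaving £209.
First-Time Homebuyer Credit: £204,000 is below the £221,300 cutoff, so the full £5,125 applies.
Working Family Credit: £204,000 is at or above £147,900, so the credit is £0.
Total: £209 + £5,125 + £0 = £5,334.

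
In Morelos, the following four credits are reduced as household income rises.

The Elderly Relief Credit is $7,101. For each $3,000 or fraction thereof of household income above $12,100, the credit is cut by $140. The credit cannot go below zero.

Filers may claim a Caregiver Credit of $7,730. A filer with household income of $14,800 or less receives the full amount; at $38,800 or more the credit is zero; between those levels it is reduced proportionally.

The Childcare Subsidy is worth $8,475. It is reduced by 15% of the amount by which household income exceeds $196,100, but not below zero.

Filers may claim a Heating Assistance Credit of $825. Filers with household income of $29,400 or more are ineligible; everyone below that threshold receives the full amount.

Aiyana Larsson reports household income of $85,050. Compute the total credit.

$12,076

Elderly Relief Credit: income exceeds $12,100 by $72,950, which is 25 full-or-partial $3,000 increments; reduction = 25 × $140 = $3,500, leaving $3,601.
Caregiver Credit: $85,050 is at or above $38,800, so the credit is $0.
Childcare Subsidy: $85,050 is at or below the $196,100 threshold, so the full $8,475 applies.
Heating Assistance Credit: $85,050 meets or exceeds the $29,400 cutoff, so the credit is $0.
Total: $3,601 + $0 + $8,475 + $0 = $12,076.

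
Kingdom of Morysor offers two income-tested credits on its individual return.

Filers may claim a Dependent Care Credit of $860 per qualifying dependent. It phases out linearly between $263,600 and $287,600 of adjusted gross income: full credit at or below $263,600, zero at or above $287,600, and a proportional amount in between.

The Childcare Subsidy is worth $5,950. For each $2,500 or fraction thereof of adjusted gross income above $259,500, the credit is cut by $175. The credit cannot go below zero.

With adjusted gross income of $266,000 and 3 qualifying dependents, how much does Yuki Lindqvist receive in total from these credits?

Dependent Care Credit: base = 3 × $860 = $2,580. $266,000 is $2,400 into a $24,000 phase-out range, leaving 21,600/24,000 of the credit: $2,580 × 21,600/24,000 = $2,322.
Childcare Subsidy: income exceeds $259,500 by $6,500, which is 3 full-or-partial $2,500 increments; reduction = 3 × $175 = $525, leaving $5,425.
Total: $2,322 + $5,425 = $7,747.

$7,747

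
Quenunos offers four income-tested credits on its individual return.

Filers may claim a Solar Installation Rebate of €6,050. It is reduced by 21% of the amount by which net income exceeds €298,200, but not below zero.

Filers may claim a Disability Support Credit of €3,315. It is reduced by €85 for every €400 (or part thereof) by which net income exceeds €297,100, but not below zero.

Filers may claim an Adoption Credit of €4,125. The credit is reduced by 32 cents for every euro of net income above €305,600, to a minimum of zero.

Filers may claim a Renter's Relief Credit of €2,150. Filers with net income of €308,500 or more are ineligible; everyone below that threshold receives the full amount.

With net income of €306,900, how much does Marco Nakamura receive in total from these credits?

Solar Installation Rebate: 21% of the €8,700 excess over €298,200 is €1,827; credit = €6,050 − €1,827 = €4,223.
Disability Support Credit: income exceeds €297,100 by €9,800, which is 25 full-or-partial €400 increments; reduction = 25 × €85 = €2,125, leaving €1,190.
Adoption Credit: 32% of the €1,300 excess over €305,600 is €416; credit = €4,125 − €416 = €3,709.
Renter's Relief Credit: €306,900 is below the €308,500 cutoff, so the full €2,150 applies.
Total: €4,223 + €1,190 + €3,709 + €2,150 = €11,272.

€11,272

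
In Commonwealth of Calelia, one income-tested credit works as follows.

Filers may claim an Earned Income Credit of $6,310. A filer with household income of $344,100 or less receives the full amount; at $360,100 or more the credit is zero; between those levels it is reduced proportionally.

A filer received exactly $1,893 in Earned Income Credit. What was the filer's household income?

$1,893 is 1,893/6,310 of the full $6,310, so 4,417/6,310 of the $16,000 range has been used: income = $344,100 + $16,000 × 4,417/6,310 = $355,300.

$355,300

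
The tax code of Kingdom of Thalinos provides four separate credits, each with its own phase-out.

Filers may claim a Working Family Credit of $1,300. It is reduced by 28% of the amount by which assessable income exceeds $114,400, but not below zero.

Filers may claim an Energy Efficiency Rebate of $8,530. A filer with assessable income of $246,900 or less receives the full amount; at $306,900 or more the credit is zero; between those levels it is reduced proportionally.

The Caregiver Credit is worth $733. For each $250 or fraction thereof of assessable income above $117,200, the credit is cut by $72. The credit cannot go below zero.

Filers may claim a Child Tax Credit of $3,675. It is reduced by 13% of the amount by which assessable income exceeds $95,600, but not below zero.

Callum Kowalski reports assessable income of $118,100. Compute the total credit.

Working Family Credit: 28% of the $3,700 excess over $114,400 is $1,036; credit = $1,300 − $1,036 = $264.
Energy Efficiency Rebate: $118,100 is at or below the $246,900 threshold, so the full $8,530 applies.
Caregiver Credit: income exceeds $117,200 by $900, which is 4 full-or-partial $250 increments; reduction = 4 × $72 = $288, leaving $445.
Child Tax Credit: 13% of the $22,500 excess over $95,600 is $2,925; credit = $3,675 − $2,925 = $750.
Total: $264 + $8,530 + $445 + $750 = $9,989.

$9,989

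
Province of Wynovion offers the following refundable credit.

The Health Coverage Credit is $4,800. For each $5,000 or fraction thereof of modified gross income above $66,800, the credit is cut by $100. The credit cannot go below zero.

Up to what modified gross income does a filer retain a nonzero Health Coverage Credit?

After 47 increments the reduction is 47 × $100 = $4,700, leaving $100; one more increment wipes it out. Increment 47 ends at excess 47 × $5,000 = $235,000, so the highest qualifying income is $66,800 + $235,000 = $301,800.

$301,800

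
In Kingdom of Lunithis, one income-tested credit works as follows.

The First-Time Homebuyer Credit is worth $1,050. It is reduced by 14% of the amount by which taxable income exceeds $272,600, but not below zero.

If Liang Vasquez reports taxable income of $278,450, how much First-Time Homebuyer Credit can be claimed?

$231

First-Time Homebuyer Credit: 14% of the $5,850 excess over $272,600 is $819; credit = $1,050 − $819 = $231.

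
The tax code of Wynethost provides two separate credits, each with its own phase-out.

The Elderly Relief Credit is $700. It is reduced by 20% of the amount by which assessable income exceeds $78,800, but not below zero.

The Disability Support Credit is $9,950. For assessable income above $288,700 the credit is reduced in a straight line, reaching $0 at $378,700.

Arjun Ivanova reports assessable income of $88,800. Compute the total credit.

$9,950

Elderly Relief Credit: 20% of the $10,000 excess over $78,800 is $2,000 ≥ base, so the credit is $0.
Disability Support Credit: $88,800 is at or below the $288,700 threshold, so the full $9,950 applies.
Total: $0 + $9,950 = $9,950.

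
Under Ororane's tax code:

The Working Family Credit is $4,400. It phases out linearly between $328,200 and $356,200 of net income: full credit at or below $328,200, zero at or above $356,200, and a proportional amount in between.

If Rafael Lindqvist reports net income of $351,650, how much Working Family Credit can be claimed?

Working Family Credit: $351,650 is $23,450 into a $28,000 phase-out range, leaving 4,550/28,000 of the credit: $4,400 × 4,550/28,000 = $715.

$715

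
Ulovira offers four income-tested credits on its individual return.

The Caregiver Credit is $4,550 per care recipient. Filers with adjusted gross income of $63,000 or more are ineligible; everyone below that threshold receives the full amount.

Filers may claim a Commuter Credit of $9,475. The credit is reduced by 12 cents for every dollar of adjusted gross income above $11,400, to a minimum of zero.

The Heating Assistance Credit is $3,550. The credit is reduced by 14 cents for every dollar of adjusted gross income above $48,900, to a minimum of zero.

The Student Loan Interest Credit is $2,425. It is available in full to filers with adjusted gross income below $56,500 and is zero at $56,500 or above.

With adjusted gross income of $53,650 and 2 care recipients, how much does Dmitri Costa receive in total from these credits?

$18,815

Caregiver Credit: base = 2 × $4,550 = $9,100. $53,650 is below the $63,000 cutoff, so the full $9,100 applies.
Commuter Credit: 12% of the $42,250 excess over $11,400 is $5,070; credit = $9,475 − $5,070 = $4,405.
Heating Assistance Credit: 14% of the $4,750 excess over $48,900 is $665; credit = $3,550 − $665 = $2,885.
Student Loan Interest Credit: $53,650 is below the $56,500 cutoff, so the full $2,425 applies.
Total: $9,100 + $4,405 + $2,885 + $2,425 = $18,815.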